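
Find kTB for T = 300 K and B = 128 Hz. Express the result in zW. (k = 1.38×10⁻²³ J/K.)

530 zW

P_n = kTB = 1.38×10⁻²³ × 300 × 1.28×10² = 5.30×10⁻¹⁹ W = 530 zW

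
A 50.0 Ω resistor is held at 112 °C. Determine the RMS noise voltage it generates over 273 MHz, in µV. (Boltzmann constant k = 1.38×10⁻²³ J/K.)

17.0 µV

T = 112 °C + 273.15 = 385.15 K
V_n = √(4kTRB)
4kTRB = 4 × 1.38×10⁻²³ × 385.15 × 5.00×10¹ × 2.73×10⁸ = 2.90×10⁻¹⁰ V²
V_n = √(2.90×10⁻¹⁰) = 1.70×10⁻⁵ V = 17.0 µV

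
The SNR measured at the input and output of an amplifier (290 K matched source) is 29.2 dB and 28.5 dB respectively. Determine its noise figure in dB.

NF (dB) = SNR_in(dB) − SNR_out(dB) when the source is at T₀
NF = 29.2 − 28.5 = 0.7 dB

0.7 dB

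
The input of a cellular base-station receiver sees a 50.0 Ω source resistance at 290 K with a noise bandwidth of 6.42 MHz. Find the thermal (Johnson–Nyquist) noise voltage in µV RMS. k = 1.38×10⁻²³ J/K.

2.27 µV

V_n = √(4kTRB)
4kTRB = 4 × 1.38×10⁻²³ × 290 × 5.00×10¹ × 6.42×10⁶ = 5.14×10⁻¹² V²
V_n = √(5.14×10⁻¹²) = 2.27×10⁻⁶ V = 2.27 µV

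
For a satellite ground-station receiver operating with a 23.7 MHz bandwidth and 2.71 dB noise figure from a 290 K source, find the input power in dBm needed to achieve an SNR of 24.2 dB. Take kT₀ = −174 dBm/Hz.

−73.3 dBm

Sensitivity = −174 + 10 log₁₀(B) + NF + SNR_min
= −174 + 73.75 + 2.71 + 24.2
= −73.34 dBm → −73.3 dBm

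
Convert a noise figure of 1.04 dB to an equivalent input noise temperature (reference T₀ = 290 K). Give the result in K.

F = 10^(1.04/10) = 1.27057
T_e = (F − 1)·T₀ = (1.27057 − 1) × 290 = 78.5 K

78.5 K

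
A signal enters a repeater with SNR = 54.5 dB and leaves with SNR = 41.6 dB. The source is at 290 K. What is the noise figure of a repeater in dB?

12.9 dB

NF (dB) = SNR_in(dB) − SNR_out(dB) when the source is at T₀
NF = 54.5 − 41.6 = 12.9 dB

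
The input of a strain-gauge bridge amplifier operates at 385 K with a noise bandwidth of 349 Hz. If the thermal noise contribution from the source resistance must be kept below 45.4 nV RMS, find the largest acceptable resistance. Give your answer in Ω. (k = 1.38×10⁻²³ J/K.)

278 Ω

Johnson–Nyquist: V_n = √(4kTRB) ⇒ R = V_n² / (4kTB)
4kTB = 4 × 1.38×10⁻²³ × 385 × 3.49×10² = 7.42×10⁻¹⁸
R = (4.54×10⁻⁸)² / 7.42×10⁻¹⁸ = 2.78×10² Ω = 278 Ω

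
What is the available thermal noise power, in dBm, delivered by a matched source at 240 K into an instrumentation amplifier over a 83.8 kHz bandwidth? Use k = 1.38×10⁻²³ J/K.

P_n = kTB = 1.38×10⁻²³ × 240 × 8.38×10⁴ = 2.78×10⁻¹⁶ W
In dBm: 10 log₁₀(2.78×10⁻¹⁶ / 10⁻³) = −125.6 dBm

−125.6 dBm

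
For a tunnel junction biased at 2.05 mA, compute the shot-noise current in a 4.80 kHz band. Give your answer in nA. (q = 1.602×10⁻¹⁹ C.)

1.78 nA

I_n = √(2qI·B)
2qI·B = 2 × 1.602×10⁻¹⁹ × 2.05×10⁻³ × 4.80×10³ = 3.15×10⁻¹⁸ A²
I_n = √(3.15×10⁻¹⁸) = 1.78×10⁻⁹ A = 1.78 nA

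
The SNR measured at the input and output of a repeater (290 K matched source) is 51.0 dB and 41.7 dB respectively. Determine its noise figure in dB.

9.3 dB

NF (dB) = SNR_in(dB) − SNR_out(dB) when the source is at T₀
NF = 51.0 − 41.7 = 9.3 dB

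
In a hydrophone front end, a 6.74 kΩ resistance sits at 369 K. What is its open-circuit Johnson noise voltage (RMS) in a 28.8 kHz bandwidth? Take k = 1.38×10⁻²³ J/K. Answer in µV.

1.99 µV

V_n = √(4kTRB)
4kTRB = 4 × 1.38×10⁻²³ × 369 × 6.74×10³ × 2.88×10⁴ = 3.95×10⁻¹² V²
V_n = √(3.95×10⁻¹²) = 1.99×10⁻⁶ V = 1.99 µV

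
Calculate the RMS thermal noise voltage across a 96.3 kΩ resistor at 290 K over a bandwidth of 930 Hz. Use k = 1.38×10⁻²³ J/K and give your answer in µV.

1.20 µV

V_n = √(4kTRB)
4kTRB = 4 × 1.38×10⁻²³ × 290 × 9.63×10⁴ × 9.30×10² = 1.43×10⁻¹² V²
V_n = √(1.43×10⁻¹²) = 1.20×10⁻⁶ V = 1.20 µV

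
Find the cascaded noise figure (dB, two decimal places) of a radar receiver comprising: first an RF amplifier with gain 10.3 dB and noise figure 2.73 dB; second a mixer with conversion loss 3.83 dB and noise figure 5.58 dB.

3.26 dB

Convert to linear (a loss of L dB is a gain of −L dB): F_i = 10^(NF_i/10), G_i = 10^(G_i,dB/10)
  Stage 1: F_1 = 10^(2.73/10) = 1.875, G_1 = 10^(10.3/10) = 10.72
  Stage 2: F_2 = 10^(5.58/10) = 3.614, G_2 = 10^(−3.83/10) = 0.4140
Friis cascade:
  F = 1.875 + (3.614 − 1)/10.72 = 2.119
NF = 10 log₁₀(2.119) = 3.26 dB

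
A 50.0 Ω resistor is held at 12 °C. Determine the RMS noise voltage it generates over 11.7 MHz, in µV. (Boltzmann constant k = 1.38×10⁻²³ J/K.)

T = 12 °C + 273.15 = 285.15 K
V_n = √(4kTRB)
4kTRB = 4 × 1.38×10⁻²³ × 285.15 × 5.00×10¹ × 1.17×10⁷ = 9.21×10⁻¹² V²
V_n = √(9.21×10⁻¹²) = 3.03×10⁻⁶ V = 3.03 µV

3.03 µV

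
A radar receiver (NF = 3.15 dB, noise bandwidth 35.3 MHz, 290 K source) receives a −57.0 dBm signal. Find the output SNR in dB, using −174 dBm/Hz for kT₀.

Noise floor: N = −174 + 10 log₁₀(B) + NF
10 log₁₀(3.53×10⁷) = 75.48 dB
N = −174 + 75.48 + 3.15 = −95.37 dBm
SNR = P_sig − N = −57.0 − (−95.37) = 38.37 dB → 38.4 dB

38.4 dB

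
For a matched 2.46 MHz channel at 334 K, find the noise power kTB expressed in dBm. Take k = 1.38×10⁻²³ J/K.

−109.5 dBm

P_n = kTB = 1.38×10⁻²³ × 334 × 2.46×10⁶ = 1.13×10⁻¹⁴ W
In dBm: 10 log₁₀(1.13×10⁻¹⁴ / 10⁻³) = −109.5 dBm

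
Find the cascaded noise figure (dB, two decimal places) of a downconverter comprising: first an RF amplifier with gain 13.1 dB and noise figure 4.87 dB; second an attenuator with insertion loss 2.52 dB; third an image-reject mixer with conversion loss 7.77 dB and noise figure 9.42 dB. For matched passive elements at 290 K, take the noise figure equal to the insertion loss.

Convert to linear (a loss of L dB is a gain of −L dB): F_i = 10^(NF_i/10), G_i = 10^(G_i,dB/10)
  Stage 1: F_1 = 10^(4.87/10) = 3.069, G_1 = 10^(13.1/10) = 20.42
  Stage 2: F_2 = 10^(2.52/10) = 1.786, G_2 = 10^(−2.52/10) = 0.5598
  Stage 3: F_3 = 10^(9.42/10) = 8.750, G_3 = 10^(−7.77/10) = 0.1671
Friis cascade:
  F = 3.069 + (1.786 − 1)/20.42 + (8.750 − 1)/11.43 = 3.786
NF = 10 log₁₀(3.786) = 5.78 dB

5.78 dB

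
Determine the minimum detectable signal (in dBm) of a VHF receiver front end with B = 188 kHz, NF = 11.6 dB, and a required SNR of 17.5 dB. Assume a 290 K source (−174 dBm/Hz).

Sensitivity = −174 + 10 log₁₀(B) + NF + SNR_min
= −174 + 52.74 + 11.6 + 17.5
= −92.16 dBm → −92.2 dBm

−92.2 dBm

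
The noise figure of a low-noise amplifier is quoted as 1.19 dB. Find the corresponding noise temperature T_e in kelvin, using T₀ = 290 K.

91.4 K

F = 10^(1.19/10) = 1.31522
T_e = (F − 1)·T₀ = (1.31522 − 1) × 290 = 91.4 K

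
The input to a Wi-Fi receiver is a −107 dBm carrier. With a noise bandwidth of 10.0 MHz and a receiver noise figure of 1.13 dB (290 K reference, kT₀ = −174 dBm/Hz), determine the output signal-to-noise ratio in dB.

Noise floor: N = −174 + 10 log₁₀(B) + NF
10 log₁₀(1.00×10⁷) = 70 dB
N = −174 + 70 + 1.13 = −102.87 dBm
SNR = P_sig − N = −107 − (−102.87) = −4.13 dB → −4.1 dB

−4.1 dB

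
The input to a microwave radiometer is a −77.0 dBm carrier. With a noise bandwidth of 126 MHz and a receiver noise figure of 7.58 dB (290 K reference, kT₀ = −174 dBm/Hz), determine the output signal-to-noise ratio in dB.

Noise floor: N = −174 + 10 log₁₀(B) + NF
10 log₁₀(1.26×10⁸) = 81 dB
N = −174 + 81 + 7.58 = −85.42 dBm
SNR = P_sig − N = −77.0 − (−85.42) = 8.42 dB → 8.4 dB

8.4 dB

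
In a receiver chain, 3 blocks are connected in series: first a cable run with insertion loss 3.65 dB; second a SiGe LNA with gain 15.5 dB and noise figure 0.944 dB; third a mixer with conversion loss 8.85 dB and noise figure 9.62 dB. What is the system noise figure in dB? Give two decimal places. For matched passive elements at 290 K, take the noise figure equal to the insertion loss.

Convert to linear (a loss of L dB is a gain of −L dB): F_i = 10^(NF_i/10), G_i = 10^(G_i,dB/10)
  Stage 1: F_1 = 10^(3.65/10) = 2.317, G_1 = 10^(−3.65/10) = 0.4315
  Stage 2: F_2 = 10^(0.944/10) = 1.243, G_2 = 10^(15.5/10) = 35.48
  Stage 3: F_3 = 10^(9.62/10) = 9.162, G_3 = 10^(−8.85/10) = 0.1303
Friis cascade:
  F = 2.317 + (1.243 − 1)/0.4315 + (9.162 − 1)/15.31 = 3.413
NF = 10 log₁₀(3.413) = 5.33 dB

5.33 dB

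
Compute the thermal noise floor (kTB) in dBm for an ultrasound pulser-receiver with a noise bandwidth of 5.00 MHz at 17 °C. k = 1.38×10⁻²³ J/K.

T = 17 °C + 273.15 = 290.15 K
P_n = kTB = 1.38×10⁻²³ × 290.15 × 5.00×10⁶ = 2.00×10⁻¹⁴ W
In dBm: 10 log₁₀(2.00×10⁻¹⁴ / 10⁻³) = −107.0 dBm

−107.0 dBm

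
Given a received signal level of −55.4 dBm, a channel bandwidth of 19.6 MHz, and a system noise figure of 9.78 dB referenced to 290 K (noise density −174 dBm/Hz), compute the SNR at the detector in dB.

35.9 dB

Noise floor: N = −174 + 10 log₁₀(B) + NF
10 log₁₀(1.96×10⁷) = 72.92 dB
N = −174 + 72.92 + 9.78 = −91.30 dBm
SNR = P_sig − N = −55.4 − (−91.30) = 35.90 dB → 35.9 dB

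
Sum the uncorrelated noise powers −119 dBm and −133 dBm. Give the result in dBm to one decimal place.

Convert to linear, add, convert back:
P₁ = 1.26×10⁻¹⁵ W, P₂ = 5.01×10⁻¹⁷ W
P_tot = 1.31×10⁻¹⁵ W → 10 log₁₀(P_tot / 10⁻³) = −118.8 dBm

−118.8 dBm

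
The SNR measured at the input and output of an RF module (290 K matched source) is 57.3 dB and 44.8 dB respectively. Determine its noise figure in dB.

NF (dB) = SNR_in(dB) − SNR_out(dB) when the source is at T₀
NF = 57.3 − 44.8 = 12.5 dB

12.5 dB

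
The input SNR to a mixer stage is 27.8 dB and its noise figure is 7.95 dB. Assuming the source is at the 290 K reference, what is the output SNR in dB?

By definition F = SNR_in/SNR_out, so in dB: SNR_out = SNR_in − NF
SNR_out = 27.8 − 7.95 = 19.85 dB

19.85 dB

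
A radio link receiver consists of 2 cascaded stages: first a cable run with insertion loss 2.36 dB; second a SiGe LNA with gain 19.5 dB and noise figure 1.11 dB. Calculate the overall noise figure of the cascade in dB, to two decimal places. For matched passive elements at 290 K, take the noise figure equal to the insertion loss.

Convert to linear (a loss of L dB is a gain of −L dB): F_i = 10^(NF_i/10), G_i = 10^(G_i,dB/10)
  Stage 1: F_1 = 10^(2.36/10) = 1.722, G_1 = 10^(−2.36/10) = 0.5808
  Stage 2: F_2 = 10^(1.11/10) = 1.291, G_2 = 10^(19.5/10) = 89.13
Friis cascade:
  F = 1.722 + (1.291 − 1)/0.5808 = 2.223
NF = 10 log₁₀(2.223) = 3.47 dB

3.47 dB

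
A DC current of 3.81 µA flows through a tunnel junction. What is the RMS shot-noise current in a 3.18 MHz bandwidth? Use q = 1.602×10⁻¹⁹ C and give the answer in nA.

1.97 nA

I_n = √(2qI·B)
2qI·B = 2 × 1.602×10⁻¹⁹ × 3.81×10⁻⁶ × 3.18×10⁶ = 3.88×10⁻¹⁸ A²
I_n = √(3.88×10⁻¹⁸) = 1.97×10⁻⁹ A = 1.97 nA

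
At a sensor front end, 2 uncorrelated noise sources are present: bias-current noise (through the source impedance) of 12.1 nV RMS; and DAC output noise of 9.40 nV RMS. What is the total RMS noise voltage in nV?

15.3 nV

Uncorrelated sources add in power (mean-square): V_tot = √(ΣV_i²)
V_tot = √[(1.21×10⁻⁸)² + (9.40×10⁻⁹)²] = 1.53×10⁻⁸ V = 15.3 nV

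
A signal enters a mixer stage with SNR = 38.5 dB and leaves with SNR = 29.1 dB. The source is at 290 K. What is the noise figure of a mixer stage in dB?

NF (dB) = SNR_in(dB) − SNR_out(dB) when the source is at T₀
NF = 38.5 − 29.1 = 9.4 dB

9.4 dB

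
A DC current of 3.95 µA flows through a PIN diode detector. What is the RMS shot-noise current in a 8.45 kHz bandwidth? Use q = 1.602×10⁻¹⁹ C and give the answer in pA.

I_n = √(2qI·B)
2qI·B = 2 × 1.602×10⁻¹⁹ × 3.95×10⁻⁶ × 8.45×10³ = 1.07×10⁻²⁰ A²
I_n = √(1.07×10⁻²⁰) = 1.03×10⁻¹⁰ A = 103 pA

103 pA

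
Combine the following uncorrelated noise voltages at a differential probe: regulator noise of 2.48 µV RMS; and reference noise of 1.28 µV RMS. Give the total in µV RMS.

Uncorrelated sources add in power (mean-square): V_tot = √(ΣV_i²)
V_tot = √[(2.48×10⁻⁶)² + (1.28×10⁻⁶)²] = 2.79×10⁻⁶ V = 2.79 µV

2.79 µV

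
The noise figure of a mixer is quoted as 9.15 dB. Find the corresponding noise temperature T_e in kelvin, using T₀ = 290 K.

F = 10^(9.15/10) = 8.22243
T_e = (F − 1)·T₀ = (8.22243 − 1) × 290 = 2095 K

2095 K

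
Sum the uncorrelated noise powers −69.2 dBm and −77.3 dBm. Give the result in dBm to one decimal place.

−68.6 dBm

Convert to linear, add, convert back:
P₁ = 1.20×10⁻¹⁰ W, P₂ = 1.86×10⁻¹¹ W
P_tot = 1.39×10⁻¹⁰ W → 10 log₁₀(P_tot / 10⁻³) = −68.6 dBm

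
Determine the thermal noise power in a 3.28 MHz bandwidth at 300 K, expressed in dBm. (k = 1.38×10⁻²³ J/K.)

−108.7 dBm

P_n = kTB = 1.38×10⁻²³ × 300 × 3.28×10⁶ = 1.36×10⁻¹⁴ W
In dBm: 10 log₁₀(1.36×10⁻¹⁴ / 10⁻³) = −108.7 dBm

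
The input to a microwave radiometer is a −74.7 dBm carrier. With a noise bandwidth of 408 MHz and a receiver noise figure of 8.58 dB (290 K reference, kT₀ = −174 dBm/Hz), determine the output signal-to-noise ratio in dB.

4.6 dB

Noise floor: N = −174 + 10 log₁₀(B) + NF
10 log₁₀(4.08×10⁸) = 86.11 dB
N = −174 + 86.11 + 8.58 = −79.31 dBm
SNR = P_sig − N = −74.7 − (−79.31) = 4.61 dB → 4.6 dB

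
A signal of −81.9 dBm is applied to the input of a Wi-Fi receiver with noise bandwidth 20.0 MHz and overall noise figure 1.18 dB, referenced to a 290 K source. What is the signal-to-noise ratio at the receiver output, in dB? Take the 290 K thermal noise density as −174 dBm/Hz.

Noise floor: N = −174 + 10 log₁₀(B) + NF
10 log₁₀(2.00×10⁷) = 73.01 dB
N = −174 + 73.01 + 1.18 = −99.81 dBm
SNR = P_sig − N = −81.9 − (−99.81) = 17.91 dB → 17.9 dB

17.9 dB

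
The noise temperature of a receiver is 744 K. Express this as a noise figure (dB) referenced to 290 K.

F = 1 + T_e/T₀ = 1 + 744/290 = 3.56552
NF = 10 log₁₀(3.56552) = 5.52 dB

5.52 dB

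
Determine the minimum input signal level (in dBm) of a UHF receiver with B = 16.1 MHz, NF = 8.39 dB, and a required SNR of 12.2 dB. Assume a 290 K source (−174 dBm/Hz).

−81.3 dBm

Sensitivity = −174 + 10 log₁₀(B) + NF + SNR_min
= −174 + 72.07 + 8.39 + 12.2
= −81.34 dBm → −81.3 dBm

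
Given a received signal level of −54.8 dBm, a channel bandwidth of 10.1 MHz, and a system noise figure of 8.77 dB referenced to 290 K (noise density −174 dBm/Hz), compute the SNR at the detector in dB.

40.4 dB

Noise floor: N = −174 + 10 log₁₀(B) + NF
10 log₁₀(1.01×10⁷) = 70.04 dB
N = −174 + 70.04 + 8.77 = −95.19 dBm
SNR = P_sig − N = −54.8 − (−95.19) = 40.39 dB → 40.4 dB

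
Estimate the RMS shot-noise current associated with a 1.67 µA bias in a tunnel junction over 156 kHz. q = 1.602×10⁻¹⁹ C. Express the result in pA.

I_n = √(2qI·B)
2qI·B = 2 × 1.602×10⁻¹⁹ × 1.67×10⁻⁶ × 1.56×10⁵ = 8.35×10⁻²⁰ A²
I_n = √(8.35×10⁻²⁰) = 2.89×10⁻¹⁰ A = 289 pA

289 pA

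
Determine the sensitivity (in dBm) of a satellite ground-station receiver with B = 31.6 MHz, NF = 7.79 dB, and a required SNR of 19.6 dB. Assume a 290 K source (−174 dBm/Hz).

−71.6 dBm

Sensitivity = −174 + 10 log₁₀(B) + NF + SNR_min
= −174 + 75 + 7.79 + 19.6
= −71.61 dBm → −71.6 dBm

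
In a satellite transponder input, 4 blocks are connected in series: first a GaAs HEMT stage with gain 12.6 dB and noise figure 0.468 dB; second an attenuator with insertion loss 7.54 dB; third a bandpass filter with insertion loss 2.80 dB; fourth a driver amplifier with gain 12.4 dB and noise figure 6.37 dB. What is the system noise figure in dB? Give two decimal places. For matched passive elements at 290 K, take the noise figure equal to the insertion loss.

Convert to linear (a loss of L dB is a gain of −L dB): F_i = 10^(NF_i/10), G_i = 10^(G_i,dB/10)
  Stage 1: F_1 = 10^(0.468/10) = 1.114, G_1 = 10^(12.6/10) = 18.20
  Stage 2: F_2 = 10^(7.54/10) = 5.675, G_2 = 10^(−7.54/10) = 0.1762
  Stage 3: F_3 = 10^(2.80/10) = 1.905, G_3 = 10^(−2.80/10) = 0.5248
  Stage 4: F_4 = 10^(6.37/10) = 4.335, G_4 = 10^(12.4/10) = 17.38
Friis cascade:
  F = 1.114 + (5.675 − 1)/18.20 + (1.905 − 1)/3.206 + (4.335 − 1)/1.683 = 3.635
NF = 10 log₁₀(3.635) = 5.61 dB

5.61 dB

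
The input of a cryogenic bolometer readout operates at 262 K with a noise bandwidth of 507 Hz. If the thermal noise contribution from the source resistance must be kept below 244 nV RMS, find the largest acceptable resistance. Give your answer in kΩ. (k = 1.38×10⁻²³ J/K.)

8.12 kΩ

Johnson–Nyquist: V_n = √(4kTRB) ⇒ R = V_n² / (4kTB)
4kTB = 4 × 1.38×10⁻²³ × 262 × 5.07×10² = 7.33×10⁻¹⁸
R = (2.44×10⁻⁷)² / 7.33×10⁻¹⁸ = 8.12×10³ Ω = 8.12 kΩ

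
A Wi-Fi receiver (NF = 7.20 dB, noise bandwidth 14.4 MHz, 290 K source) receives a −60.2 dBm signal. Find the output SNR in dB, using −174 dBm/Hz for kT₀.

Noise floor: N = −174 + 10 log₁₀(B) + NF
10 log₁₀(1.44×10⁷) = 71.58 dB
N = −174 + 71.58 + 7.20 = −95.22 dBm
SNR = P_sig − N = −60.2 − (−95.22) = 35.02 dB → 35.0 dB

35.0 dB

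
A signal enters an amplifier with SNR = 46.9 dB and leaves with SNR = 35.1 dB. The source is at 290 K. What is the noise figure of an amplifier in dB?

NF (dB) = SNR_in(dB) − SNR_out(dB) when the source is at T₀
NF = 46.9 − 35.1 = 11.8 dB

11.8 dB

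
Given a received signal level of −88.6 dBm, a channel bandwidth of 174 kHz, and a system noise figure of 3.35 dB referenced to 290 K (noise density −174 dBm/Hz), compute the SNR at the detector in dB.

Noise floor: N = −174 + 10 log₁₀(B) + NF
10 log₁₀(1.74×10⁵) = 52.41 dB
N = −174 + 52.41 + 3.35 = −118.24 dBm
SNR = P_sig − N = −88.6 − (−118.24) = 29.64 dB → 29.6 dB

29.6 dB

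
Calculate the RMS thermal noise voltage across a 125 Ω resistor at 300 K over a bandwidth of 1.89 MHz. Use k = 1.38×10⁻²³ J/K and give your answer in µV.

V_n = √(4kTRB)
4kTRB = 4 × 1.38×10⁻²³ × 300 × 1.25×10² × 1.89×10⁶ = 3.91×10⁻¹² V²
V_n = √(3.91×10⁻¹²) = 1.98×10⁻⁶ V = 1.98 µV

1.98 µV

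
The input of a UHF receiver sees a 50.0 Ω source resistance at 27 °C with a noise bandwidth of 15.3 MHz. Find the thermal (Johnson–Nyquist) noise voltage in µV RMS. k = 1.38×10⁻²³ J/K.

T = 27 °C + 273.15 = 300.15 K
V_n = √(4kTRB)
4kTRB = 4 × 1.38×10⁻²³ × 300.15 × 5.00×10¹ × 1.53×10⁷ = 1.27×10⁻¹¹ V²
V_n = √(1.27×10⁻¹¹) = 3.56×10⁻⁶ V = 3.56 µV

3.56 µV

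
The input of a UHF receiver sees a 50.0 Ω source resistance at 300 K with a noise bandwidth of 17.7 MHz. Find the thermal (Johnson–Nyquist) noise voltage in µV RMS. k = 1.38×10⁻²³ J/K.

V_n = √(4kTRB)
4kTRB = 4 × 1.38×10⁻²³ × 300 × 5.00×10¹ × 1.77×10⁷ = 1.47×10⁻¹¹ V²
V_n = √(1.47×10⁻¹¹) = 3.83×10⁻⁶ V = 3.83 µV

3.83 µV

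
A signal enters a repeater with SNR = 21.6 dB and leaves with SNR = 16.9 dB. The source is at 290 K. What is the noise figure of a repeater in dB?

4.7 dB

NF (dB) = SNR_in(dB) − SNR_out(dB) when the source is at T₀
NF = 21.6 − 16.9 = 4.7 dB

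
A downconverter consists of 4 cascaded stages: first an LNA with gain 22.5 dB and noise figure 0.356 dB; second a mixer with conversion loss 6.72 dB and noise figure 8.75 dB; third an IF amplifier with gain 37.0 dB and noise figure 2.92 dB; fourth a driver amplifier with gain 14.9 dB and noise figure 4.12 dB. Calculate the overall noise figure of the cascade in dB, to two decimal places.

0.60 dB

Convert to linear (a loss of L dB is a gain of −L dB): F_i = 10^(NF_i/10), G_i = 10^(G_i,dB/10)
  Stage 1: F_1 = 10^(0.356/10) = 1.085, G_1 = 10^(22.5/10) = 177.8
  Stage 2: F_2 = 10^(8.75/10) = 7.499, G_2 = 10^(−6.72/10) = 0.2128
  Stage 3: F_3 = 10^(2.92/10) = 1.959, G_3 = 10^(37.0/10) = 5012
  Stage 4: F_4 = 10^(4.12/10) = 2.582, G_4 = 10^(14.9/10) = 30.90
Friis cascade:
  F = 1.085 + (7.499 − 1)/177.8 + (1.959 − 1)/37.84 + (2.582 − 1)/1.897×10⁵ = 1.147
NF = 10 log₁₀(1.147) = 0.60 dB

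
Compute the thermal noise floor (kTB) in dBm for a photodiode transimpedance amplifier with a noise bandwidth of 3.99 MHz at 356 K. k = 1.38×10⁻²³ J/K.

−107.1 dBm

P_n = kTB = 1.38×10⁻²³ × 356 × 3.99×10⁶ = 1.96×10⁻¹⁴ W
In dBm: 10 log₁₀(1.96×10⁻¹⁴ / 10⁻³) = −107.1 dBm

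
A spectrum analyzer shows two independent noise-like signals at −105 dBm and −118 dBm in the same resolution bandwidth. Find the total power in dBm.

−104.8 dBm

Convert to linear, add, convert back:
P₁ = 3.16×10⁻¹⁴ W, P₂ = 1.58×10⁻¹⁵ W
P_tot = 3.32×10⁻¹⁴ W → 10 log₁₀(P_tot / 10⁻³) = −104.8 dBm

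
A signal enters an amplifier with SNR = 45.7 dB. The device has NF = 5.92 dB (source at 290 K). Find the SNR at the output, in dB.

By definition F = SNR_in/SNR_out, so in dB: SNR_out = SNR_in − NF
SNR_out = 45.7 − 5.92 = 39.78 dB

39.78 dB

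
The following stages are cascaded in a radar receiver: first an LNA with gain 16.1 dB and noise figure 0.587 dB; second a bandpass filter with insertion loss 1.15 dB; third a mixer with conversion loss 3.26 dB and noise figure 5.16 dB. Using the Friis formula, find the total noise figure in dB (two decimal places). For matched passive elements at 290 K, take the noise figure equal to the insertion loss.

0.88 dB

Convert to linear (a loss of L dB is a gain of −L dB): F_i = 10^(NF_i/10), G_i = 10^(G_i,dB/10)
  Stage 1: F_1 = 10^(0.587/10) = 1.145, G_1 = 10^(16.1/10) = 40.74
  Stage 2: F_2 = 10^(1.15/10) = 1.303, G_2 = 10^(−1.15/10) = 0.7674
  Stage 3: F_3 = 10^(5.16/10) = 3.281, G_3 = 10^(−3.26/10) = 0.4721
Friis cascade:
  F = 1.145 + (1.303 − 1)/40.74 + (3.281 − 1)/31.26 = 1.225
NF = 10 log₁₀(1.225) = 0.88 dB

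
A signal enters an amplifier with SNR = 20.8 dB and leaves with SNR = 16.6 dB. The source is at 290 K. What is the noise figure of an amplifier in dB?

NF (dB) = SNR_in(dB) − SNR_out(dB) when the source is at T₀
NF = 20.8 − 16.6 = 4.2 dB

4.2 dB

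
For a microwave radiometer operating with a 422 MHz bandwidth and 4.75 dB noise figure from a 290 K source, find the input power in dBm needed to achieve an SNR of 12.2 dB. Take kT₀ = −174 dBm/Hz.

−70.8 dBm

Sensitivity = −174 + 10 log₁₀(B) + NF + SNR_min
= −174 + 86.25 + 4.75 + 12.2
= −70.80 dBm → −70.8 dBm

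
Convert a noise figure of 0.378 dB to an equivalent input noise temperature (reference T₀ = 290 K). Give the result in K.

26.4 K

F = 10^(0.378/10) = 1.09094
T_e = (F − 1)·T₀ = (1.09094 − 1) × 290 = 26.4 K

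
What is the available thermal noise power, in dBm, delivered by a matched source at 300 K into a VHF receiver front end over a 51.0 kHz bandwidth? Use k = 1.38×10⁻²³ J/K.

P_n = kTB = 1.38×10⁻²³ × 300 × 5.10×10⁴ = 2.11×10⁻¹⁶ W
In dBm: 10 log₁₀(2.11×10⁻¹⁶ / 10⁻³) = −126.8 dBm

−126.8 dBm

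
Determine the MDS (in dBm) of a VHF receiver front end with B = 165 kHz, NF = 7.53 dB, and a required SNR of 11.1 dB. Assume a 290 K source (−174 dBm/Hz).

Sensitivity = −174 + 10 log₁₀(B) + NF + SNR_min
= −174 + 52.17 + 7.53 + 11.1
= −103.20 dBm → −103.2 dBm

−103.2 dBm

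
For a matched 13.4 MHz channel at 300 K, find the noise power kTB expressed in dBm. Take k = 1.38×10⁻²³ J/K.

−102.6 dBm

P_n = kTB = 1.38×10⁻²³ × 300 × 1.34×10⁷ = 5.55×10⁻¹⁴ W
In dBm: 10 log₁₀(5.55×10⁻¹⁴ / 10⁻³) = −102.6 dBm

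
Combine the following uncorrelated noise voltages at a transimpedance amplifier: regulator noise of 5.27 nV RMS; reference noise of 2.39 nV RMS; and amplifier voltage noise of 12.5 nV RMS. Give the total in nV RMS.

13.8 nV

Uncorrelated sources add in power (mean-square): V_tot = √(ΣV_i²)
V_tot = √[(5.27×10⁻⁹)² + (2.39×10⁻⁹)² + (1.25×10⁻⁸)²] = 1.38×10⁻⁸ V = 13.8 nV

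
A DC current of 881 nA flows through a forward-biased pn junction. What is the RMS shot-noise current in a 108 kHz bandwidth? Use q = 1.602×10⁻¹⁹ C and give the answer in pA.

175 pA

I_n = √(2qI·B)
2qI·B = 2 × 1.602×10⁻¹⁹ × 8.81×10⁻⁷ × 1.08×10⁵ = 3.05×10⁻²⁰ A²
I_n = √(3.05×10⁻²⁰) = 1.75×10⁻¹⁰ A = 175 pA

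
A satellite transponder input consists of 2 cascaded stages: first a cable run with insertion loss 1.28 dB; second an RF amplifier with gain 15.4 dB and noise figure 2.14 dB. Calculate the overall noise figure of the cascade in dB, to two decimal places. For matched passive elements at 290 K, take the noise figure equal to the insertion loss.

Convert to linear (a loss of L dB is a gain of −L dB): F_i = 10^(NF_i/10), G_i = 10^(G_i,dB/10)
  Stage 1: F_1 = 10^(1.28/10) = 1.343, G_1 = 10^(−1.28/10) = 0.7447
  Stage 2: F_2 = 10^(2.14/10) = 1.637, G_2 = 10^(15.4/10) = 34.67
Friis cascade:
  F = 1.343 + (1.637 − 1)/0.7447 = 2.198
NF = 10 log₁₀(2.198) = 3.42 dB

3.42 dB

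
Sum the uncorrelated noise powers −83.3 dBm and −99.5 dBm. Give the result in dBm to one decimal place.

−83.2 dBm

Convert to linear, add, convert back:
P₁ = 4.68×10⁻¹² W, P₂ = 1.12×10⁻¹³ W
P_tot = 4.79×10⁻¹² W → 10 log₁₀(P_tot / 10⁻³) = −83.2 dBm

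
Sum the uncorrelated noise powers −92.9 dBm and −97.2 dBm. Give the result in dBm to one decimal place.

−91.5 dBm

Convert to linear, add, convert back:
P₁ = 5.13×10⁻¹³ W, P₂ = 1.91×10⁻¹³ W
P_tot = 7.03×10⁻¹³ W → 10 log₁₀(P_tot / 10⁻³) = −91.5 dBm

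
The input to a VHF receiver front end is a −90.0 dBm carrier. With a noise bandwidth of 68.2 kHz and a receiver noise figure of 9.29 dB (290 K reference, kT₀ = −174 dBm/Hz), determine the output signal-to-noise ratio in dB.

26.4 dB

Noise floor: N = −174 + 10 log₁₀(B) + NF
10 log₁₀(6.82×10⁴) = 48.34 dB
N = −174 + 48.34 + 9.29 = −116.37 dBm
SNR = P_sig − N = −90.0 − (−116.37) = 26.37 dB → 26.4 dB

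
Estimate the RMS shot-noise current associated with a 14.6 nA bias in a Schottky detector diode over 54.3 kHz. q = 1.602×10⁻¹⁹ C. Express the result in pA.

15.9 pA

I_n = √(2qI·B)
2qI·B = 2 × 1.602×10⁻¹⁹ × 1.46×10⁻⁸ × 5.43×10⁴ = 2.54×10⁻²² A²
I_n = √(2.54×10⁻²²) = 1.59×10⁻¹¹ A = 15.9 pA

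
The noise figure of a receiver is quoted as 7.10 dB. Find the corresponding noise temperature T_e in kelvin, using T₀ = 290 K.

F = 10^(7.10/10) = 5.12861
T_e = (F − 1)·T₀ = (5.12861 − 1) × 290 = 1197 K

1197 K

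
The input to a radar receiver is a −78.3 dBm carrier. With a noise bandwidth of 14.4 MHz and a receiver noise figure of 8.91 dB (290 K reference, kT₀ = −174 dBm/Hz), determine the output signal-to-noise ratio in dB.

Noise floor: N = −174 + 10 log₁₀(B) + NF
10 log₁₀(1.44×10⁷) = 71.58 dB
N = −174 + 71.58 + 8.91 = −93.51 dBm
SNR = P_sig − N = −78.3 − (−93.51) = 15.21 dB → 15.2 dB

15.2 dB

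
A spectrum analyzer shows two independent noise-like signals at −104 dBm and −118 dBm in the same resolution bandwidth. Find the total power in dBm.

−103.8 dBm

Convert to linear, add, convert back:
P₁ = 3.98×10⁻¹⁴ W, P₂ = 1.58×10⁻¹⁵ W
P_tot = 4.14×10⁻¹⁴ W → 10 log₁₀(P_tot / 10⁻³) = −103.8 dBm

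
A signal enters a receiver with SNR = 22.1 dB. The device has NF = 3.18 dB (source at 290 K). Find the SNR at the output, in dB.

By definition F = SNR_in/SNR_out, so in dB: SNR_out = SNR_in − NF
SNR_out = 22.1 − 3.18 = 18.92 dB

18.92 dB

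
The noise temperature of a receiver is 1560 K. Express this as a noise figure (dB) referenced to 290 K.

8.05 dB

F = 1 + T_e/T₀ = 1 + 1560/290 = 6.37931
NF = 10 log₁₀(6.37931) = 8.05 dB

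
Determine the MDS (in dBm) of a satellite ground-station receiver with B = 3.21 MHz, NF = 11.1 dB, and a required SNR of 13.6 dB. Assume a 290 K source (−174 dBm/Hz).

−84.2 dBm

Sensitivity = −174 + 10 log₁₀(B) + NF + SNR_min
= −174 + 65.07 + 11.1 + 13.6
= −84.23 dBm → −84.2 dBm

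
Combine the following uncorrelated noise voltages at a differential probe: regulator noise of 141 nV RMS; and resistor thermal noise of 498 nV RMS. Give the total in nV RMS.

Uncorrelated sources add in power (mean-square): V_tot = √(ΣV_i²)
V_tot = √[(1.41×10⁻⁷)² + (4.98×10⁻⁷)²] = 5.18×10⁻⁷ V = 518 nV

518 nV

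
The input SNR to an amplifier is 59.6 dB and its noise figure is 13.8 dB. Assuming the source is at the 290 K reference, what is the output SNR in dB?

By definition F = SNR_in/SNR_out, so in dB: SNR_out = SNR_in − NF
SNR_out = 59.6 − 13.8 = 45.8 dB

45.8 dB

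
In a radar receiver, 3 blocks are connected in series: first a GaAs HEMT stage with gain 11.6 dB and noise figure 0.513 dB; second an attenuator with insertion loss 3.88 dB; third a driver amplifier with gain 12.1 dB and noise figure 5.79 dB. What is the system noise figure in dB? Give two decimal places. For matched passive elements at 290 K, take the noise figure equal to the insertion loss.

2.30 dB

Convert to linear (a loss of L dB is a gain of −L dB): F_i = 10^(NF_i/10), G_i = 10^(G_i,dB/10)
  Stage 1: F_1 = 10^(0.513/10) = 1.125, G_1 = 10^(11.6/10) = 14.45
  Stage 2: F_2 = 10^(3.88/10) = 2.443, G_2 = 10^(−3.88/10) = 0.4093
  Stage 3: F_3 = 10^(5.79/10) = 3.793, G_3 = 10^(12.1/10) = 16.22
Friis cascade:
  F = 1.125 + (2.443 − 1)/14.45 + (3.793 − 1)/5.916 = 1.697
NF = 10 log₁₀(1.697) = 2.30 dB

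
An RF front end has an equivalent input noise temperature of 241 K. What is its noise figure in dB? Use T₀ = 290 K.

2.63 dB

F = 1 + T_e/T₀ = 1 + 241/290 = 1.83103
NF = 10 log₁₀(1.83103) = 2.63 dB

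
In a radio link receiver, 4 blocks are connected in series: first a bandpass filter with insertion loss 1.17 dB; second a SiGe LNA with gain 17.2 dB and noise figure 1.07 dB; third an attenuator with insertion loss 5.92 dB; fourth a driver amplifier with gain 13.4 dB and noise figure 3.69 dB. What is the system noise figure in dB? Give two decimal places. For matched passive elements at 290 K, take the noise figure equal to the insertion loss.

Convert to linear (a loss of L dB is a gain of −L dB): F_i = 10^(NF_i/10), G_i = 10^(G_i,dB/10)
  Stage 1: F_1 = 10^(1.17/10) = 1.309, G_1 = 10^(−1.17/10) = 0.7638
  Stage 2: F_2 = 10^(1.07/10) = 1.279, G_2 = 10^(17.2/10) = 52.48
  Stage 3: F_3 = 10^(5.92/10) = 3.908, G_3 = 10^(−5.92/10) = 0.2559
  Stage 4: F_4 = 10^(3.69/10) = 2.339, G_4 = 10^(13.4/10) = 21.88
Friis cascade:
  F = 1.309 + (1.279 − 1)/0.7638 + (3.908 − 1)/40.09 + (2.339 − 1)/10.26 = 1.878
NF = 10 log₁₀(1.878) = 2.74 dB

2.74 dB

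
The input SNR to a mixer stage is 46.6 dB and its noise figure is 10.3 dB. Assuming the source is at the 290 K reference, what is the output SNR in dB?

By definition F = SNR_in/SNR_out, so in dB: SNR_out = SNR_in − NF
SNR_out = 46.6 − 10.3 = 36.3 dB

36.3 dB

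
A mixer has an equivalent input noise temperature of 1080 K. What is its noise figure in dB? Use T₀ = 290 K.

6.74 dB

F = 1 + T_e/T₀ = 1 + 1080/290 = 4.72414
NF = 10 log₁₀(4.72414) = 6.74 dB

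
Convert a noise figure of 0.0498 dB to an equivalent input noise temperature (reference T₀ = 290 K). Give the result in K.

3.34 K

F = 10^(0.0498/10) = 1.01153
T_e = (F − 1)·T₀ = (1.01153 − 1) × 290 = 3.34 K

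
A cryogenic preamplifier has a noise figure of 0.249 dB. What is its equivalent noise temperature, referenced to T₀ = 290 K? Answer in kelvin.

17.1 K

F = 10^(0.249/10) = 1.05901
T_e = (F − 1)·T₀ = (1.05901 − 1) × 290 = 17.1 K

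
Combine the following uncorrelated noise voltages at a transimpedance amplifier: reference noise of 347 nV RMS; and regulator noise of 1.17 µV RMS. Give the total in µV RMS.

Uncorrelated sources add in power (mean-square): V_tot = √(ΣV_i²)
V_tot = √[(3.47×10⁻⁷)² + (1.17×10⁻⁶)²] = 1.22×10⁻⁶ V = 1.22 µV

1.22 µV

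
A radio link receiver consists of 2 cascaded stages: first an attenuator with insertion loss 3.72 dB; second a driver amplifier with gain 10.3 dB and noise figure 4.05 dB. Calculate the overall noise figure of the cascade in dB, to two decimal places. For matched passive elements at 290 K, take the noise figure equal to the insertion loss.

7.77 dB

Convert to linear (a loss of L dB is a gain of −L dB): F_i = 10^(NF_i/10), G_i = 10^(G_i,dB/10)
  Stage 1: F_1 = 10^(3.72/10) = 2.355, G_1 = 10^(−3.72/10) = 0.4246
  Stage 2: F_2 = 10^(4.05/10) = 2.541, G_2 = 10^(10.3/10) = 10.72
Friis cascade:
  F = 2.355 + (2.541 − 1)/0.4246 = 5.984
NF = 10 log₁₀(5.984) = 7.77 dB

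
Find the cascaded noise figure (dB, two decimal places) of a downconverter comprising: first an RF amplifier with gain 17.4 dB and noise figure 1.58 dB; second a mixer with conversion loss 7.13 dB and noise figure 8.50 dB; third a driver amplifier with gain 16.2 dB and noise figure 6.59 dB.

2.75 dB

Convert to linear (a loss of L dB is a gain of −L dB): F_i = 10^(NF_i/10), G_i = 10^(G_i,dB/10)
  Stage 1: F_1 = 10^(1.58/10) = 1.439, G_1 = 10^(17.4/10) = 54.95
  Stage 2: F_2 = 10^(8.50/10) = 7.079, G_2 = 10^(−7.13/10) = 0.1936
  Stage 3: F_3 = 10^(6.59/10) = 4.560, G_3 = 10^(16.2/10) = 41.69
Friis cascade:
  F = 1.439 + (7.079 − 1)/54.95 + (4.560 − 1)/10.64 = 1.884
NF = 10 log₁₀(1.884) = 2.75 dB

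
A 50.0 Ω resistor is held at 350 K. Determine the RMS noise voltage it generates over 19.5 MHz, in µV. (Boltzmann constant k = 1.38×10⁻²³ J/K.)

4.34 µV

V_n = √(4kTRB)
4kTRB = 4 × 1.38×10⁻²³ × 350 × 5.00×10¹ × 1.95×10⁷ = 1.88×10⁻¹¹ V²
V_n = √(1.88×10⁻¹¹) = 4.34×10⁻⁶ V = 4.34 µV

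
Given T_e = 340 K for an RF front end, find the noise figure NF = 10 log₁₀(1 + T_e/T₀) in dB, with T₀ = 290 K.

F = 1 + T_e/T₀ = 1 + 340/290 = 2.17241
NF = 10 log₁₀(2.17241) = 3.37 dB

3.37 dB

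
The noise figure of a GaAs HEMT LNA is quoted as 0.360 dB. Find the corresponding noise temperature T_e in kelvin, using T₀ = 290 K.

F = 10^(0.360/10) = 1.08643
T_e = (F − 1)·T₀ = (1.08643 − 1) × 290 = 25.1 K

25.1 K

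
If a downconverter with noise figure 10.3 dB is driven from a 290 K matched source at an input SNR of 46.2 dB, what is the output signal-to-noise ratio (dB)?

35.9 dB

By definition F = SNR_in/SNR_out, so in dB: SNR_out = SNR_in − NF
SNR_out = 46.2 − 10.3 = 35.9 dB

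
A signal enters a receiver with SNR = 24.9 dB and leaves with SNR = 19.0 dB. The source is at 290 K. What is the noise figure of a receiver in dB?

NF (dB) = SNR_in(dB) − SNR_out(dB) when the source is at T₀
NF = 24.9 − 19.0 = 5.9 dB

5.9 dB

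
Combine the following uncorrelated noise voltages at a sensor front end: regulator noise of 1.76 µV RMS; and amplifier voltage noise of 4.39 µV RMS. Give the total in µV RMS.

Uncorrelated sources add in power (mean-square): V_tot = √(ΣV_i²)
V_tot = √[(1.76×10⁻⁶)² + (4.39×10⁻⁶)²] = 4.73×10⁻⁶ V = 4.73 µV

4.73 µV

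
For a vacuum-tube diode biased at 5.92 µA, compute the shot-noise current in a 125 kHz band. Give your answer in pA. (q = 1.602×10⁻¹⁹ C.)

I_n = √(2qI·B)
2qI·B = 2 × 1.602×10⁻¹⁹ × 5.92×10⁻⁶ × 1.25×10⁵ = 2.37×10⁻¹⁹ A²
I_n = √(2.37×10⁻¹⁹) = 4.87×10⁻¹⁰ A = 487 pA

487 pA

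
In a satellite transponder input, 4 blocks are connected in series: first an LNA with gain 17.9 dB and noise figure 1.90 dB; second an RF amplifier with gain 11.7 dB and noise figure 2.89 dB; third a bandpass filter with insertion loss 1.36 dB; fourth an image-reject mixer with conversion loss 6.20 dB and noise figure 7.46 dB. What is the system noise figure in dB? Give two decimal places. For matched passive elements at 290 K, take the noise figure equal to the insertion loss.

1.96 dB

Convert to linear (a loss of L dB is a gain of −L dB): F_i = 10^(NF_i/10), G_i = 10^(G_i,dB/10)
  Stage 1: F_1 = 10^(1.90/10) = 1.549, G_1 = 10^(17.9/10) = 61.66
  Stage 2: F_2 = 10^(2.89/10) = 1.945, G_2 = 10^(11.7/10) = 14.79
  Stage 3: F_3 = 10^(1.36/10) = 1.368, G_3 = 10^(−1.36/10) = 0.7311
  Stage 4: F_4 = 10^(7.46/10) = 5.572, G_4 = 10^(−6.20/10) = 0.2399
Friis cascade:
  F = 1.549 + (1.945 − 1)/61.66 + (1.368 − 1)/912.0 + (5.572 − 1)/666.8 = 1.571
NF = 10 log₁₀(1.571) = 1.96 dB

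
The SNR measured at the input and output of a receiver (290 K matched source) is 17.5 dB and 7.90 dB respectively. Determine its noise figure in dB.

NF (dB) = SNR_in(dB) − SNR_out(dB) when the source is at T₀
NF = 17.5 − 7.90 = 9.60 dB

9.60 dB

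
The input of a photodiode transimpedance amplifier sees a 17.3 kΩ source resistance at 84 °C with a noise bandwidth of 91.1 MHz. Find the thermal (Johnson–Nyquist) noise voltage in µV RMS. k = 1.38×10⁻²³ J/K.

176 µV

T = 84 °C + 273.15 = 357.15 K
V_n = √(4kTRB)
4kTRB = 4 × 1.38×10⁻²³ × 357.15 × 1.73×10⁴ × 9.11×10⁷ = 3.11×10⁻⁸ V²
V_n = √(3.11×10⁻⁸) = 1.76×10⁻⁴ V = 176 µV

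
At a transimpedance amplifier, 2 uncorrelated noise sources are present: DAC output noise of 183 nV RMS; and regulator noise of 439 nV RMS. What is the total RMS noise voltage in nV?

Uncorrelated sources add in power (mean-square): V_tot = √(ΣV_i²)
V_tot = √[(1.83×10⁻⁷)² + (4.39×10⁻⁷)²] = 4.76×10⁻⁷ V = 476 nV

476 nV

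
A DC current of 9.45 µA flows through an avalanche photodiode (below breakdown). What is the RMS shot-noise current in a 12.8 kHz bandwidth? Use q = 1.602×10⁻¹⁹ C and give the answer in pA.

I_n = √(2qI·B)
2qI·B = 2 × 1.602×10⁻¹⁹ × 9.45×10⁻⁶ × 1.28×10⁴ = 3.88×10⁻²⁰ A²
I_n = √(3.88×10⁻²⁰) = 1.97×10⁻¹⁰ A = 197 pA

197 pA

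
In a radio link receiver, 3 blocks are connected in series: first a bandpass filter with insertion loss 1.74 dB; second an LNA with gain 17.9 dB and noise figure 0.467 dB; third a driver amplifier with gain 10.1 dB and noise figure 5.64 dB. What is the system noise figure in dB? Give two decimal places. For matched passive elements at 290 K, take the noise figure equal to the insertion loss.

2.37 dB

Convert to linear (a loss of L dB is a gain of −L dB): F_i = 10^(NF_i/10), G_i = 10^(G_i,dB/10)
  Stage 1: F_1 = 10^(1.74/10) = 1.493, G_1 = 10^(−1.74/10) = 0.6699
  Stage 2: F_2 = 10^(0.467/10) = 1.114, G_2 = 10^(17.9/10) = 61.66
  Stage 3: F_3 = 10^(5.64/10) = 3.664, G_3 = 10^(10.1/10) = 10.23
Friis cascade:
  F = 1.493 + (1.114 − 1)/0.6699 + (3.664 − 1)/41.30 = 1.727
NF = 10 log₁₀(1.727) = 2.37 dB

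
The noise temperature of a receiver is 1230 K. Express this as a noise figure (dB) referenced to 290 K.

F = 1 + T_e/T₀ = 1 + 1230/290 = 5.24138
NF = 10 log₁₀(5.24138) = 7.19 dB

7.19 dB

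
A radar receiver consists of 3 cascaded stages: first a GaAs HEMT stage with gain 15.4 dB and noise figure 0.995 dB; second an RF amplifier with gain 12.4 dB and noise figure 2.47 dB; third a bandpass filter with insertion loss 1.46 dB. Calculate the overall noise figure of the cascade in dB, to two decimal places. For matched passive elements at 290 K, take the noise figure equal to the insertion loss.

Convert to linear (a loss of L dB is a gain of −L dB): F_i = 10^(NF_i/10), G_i = 10^(G_i,dB/10)
  Stage 1: F_1 = 10^(0.995/10) = 1.257, G_1 = 10^(15.4/10) = 34.67
  Stage 2: F_2 = 10^(2.47/10) = 1.766, G_2 = 10^(12.4/10) = 17.38
  Stage 3: F_3 = 10^(1.46/10) = 1.400, G_3 = 10^(−1.46/10) = 0.7145
Friis cascade:
  F = 1.257 + (1.766 − 1)/34.67 + (1.400 − 1)/602.6 = 1.280
NF = 10 log₁₀(1.280) = 1.07 dB

1.07 dB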